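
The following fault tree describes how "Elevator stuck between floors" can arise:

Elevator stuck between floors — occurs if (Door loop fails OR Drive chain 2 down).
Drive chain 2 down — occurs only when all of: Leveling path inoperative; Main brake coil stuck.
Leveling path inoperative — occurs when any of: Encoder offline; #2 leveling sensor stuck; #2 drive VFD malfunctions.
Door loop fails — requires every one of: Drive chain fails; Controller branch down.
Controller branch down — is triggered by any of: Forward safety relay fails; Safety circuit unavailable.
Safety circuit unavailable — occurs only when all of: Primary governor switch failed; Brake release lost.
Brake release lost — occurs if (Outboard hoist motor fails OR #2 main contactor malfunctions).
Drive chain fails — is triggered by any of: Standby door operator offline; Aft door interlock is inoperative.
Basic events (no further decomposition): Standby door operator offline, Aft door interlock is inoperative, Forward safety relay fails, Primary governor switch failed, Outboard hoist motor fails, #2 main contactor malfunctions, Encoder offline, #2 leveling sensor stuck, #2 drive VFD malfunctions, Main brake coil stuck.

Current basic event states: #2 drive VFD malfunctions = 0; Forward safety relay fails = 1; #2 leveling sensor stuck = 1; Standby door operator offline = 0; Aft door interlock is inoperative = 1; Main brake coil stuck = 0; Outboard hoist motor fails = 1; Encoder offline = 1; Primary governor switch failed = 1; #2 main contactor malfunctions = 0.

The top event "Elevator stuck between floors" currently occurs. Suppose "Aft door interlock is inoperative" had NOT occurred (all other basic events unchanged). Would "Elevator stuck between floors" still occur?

No

Counterfactual: set "Aft door interlock is inoperative" to not occurred.
Drive chain fails [OR]: Standby door operator offline=not, Aft door interlock is inoperative=not → no input occurs → does not occur.
Brake release lost [OR]: Outboard hoist motor fails=occurs, #2 main contactor malfunctions=not → at least one input occurs → occurs.
Safety circuit unavailable [AND]: Primary governor switch failed=occurs, Brake release lost=occurs → all inputs occur → occurs.
Controller branch down [OR]: Forward safety relay fails=occurs, Safety circuit unavailable=occurs → at least one input occurs → occurs.
Door loop fails [AND]: Drive chain fails=not, Controller branch down=occurs → not all inputs occur → does not occur.
Leveling path inoperative [OR]: Encoder offline=occurs, #2 leveling sensor stuck=occurs, #2 drive VFD malfunctions=not → at least one input occurs → occurs.
Drive chain 2 down [AND]: Leveling path inoperative=occurs, Main brake coil stuck=not → not all inputs occur → does not occur.
Elevator stuck between floors [OR]: Door loop fails=not, Drive chain 2 down=not → no input occurs → does not occur.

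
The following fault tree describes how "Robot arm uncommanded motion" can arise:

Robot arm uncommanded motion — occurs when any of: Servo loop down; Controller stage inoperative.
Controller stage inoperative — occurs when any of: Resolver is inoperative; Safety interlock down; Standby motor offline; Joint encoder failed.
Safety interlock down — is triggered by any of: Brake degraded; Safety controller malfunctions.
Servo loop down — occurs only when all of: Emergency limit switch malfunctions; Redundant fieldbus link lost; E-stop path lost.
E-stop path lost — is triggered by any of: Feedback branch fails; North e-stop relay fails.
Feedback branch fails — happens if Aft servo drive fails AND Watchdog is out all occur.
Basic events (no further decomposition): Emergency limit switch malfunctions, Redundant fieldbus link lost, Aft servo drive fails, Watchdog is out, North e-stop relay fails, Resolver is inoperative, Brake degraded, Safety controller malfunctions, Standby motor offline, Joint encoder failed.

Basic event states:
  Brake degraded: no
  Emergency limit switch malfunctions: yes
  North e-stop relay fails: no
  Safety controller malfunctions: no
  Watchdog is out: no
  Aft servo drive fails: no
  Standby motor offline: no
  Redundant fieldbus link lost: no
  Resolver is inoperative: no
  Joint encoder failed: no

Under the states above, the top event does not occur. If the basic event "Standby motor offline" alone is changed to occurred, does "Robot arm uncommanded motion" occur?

Counterfactual: set "Standby motor offline" to occurred.
Feedback branch fails [AND]: Aft servo drive fails=not, Watchdog is out=not → not all inputs occur → does not occur.
E-stop path lost [OR]: Feedback branch fails=not, North e-stop relay fails=not → no input occurs → does not occur.
Servo loop down [AND]: Emergency limit switch malfunctions=occurs, Redundant fieldbus link lost=not, E-stop path lost=not → not all inputs occur → does not occur.
Safety interlock down [OR]: Brake degraded=not, Safety controller malfunctions=not → no input occurs → does not occur.
Controller stage inoperative [OR]: Resolver is inoperative=not, Safety interlock down=not, Standby motor offline=occurs, Joint encoder failed=not → at least one input occurs → occurs.
Robot arm uncommanded motion [OR]: Servo loop down=not, Controller stage inoperative=occurs → at least one input occurs → occurs.

Yes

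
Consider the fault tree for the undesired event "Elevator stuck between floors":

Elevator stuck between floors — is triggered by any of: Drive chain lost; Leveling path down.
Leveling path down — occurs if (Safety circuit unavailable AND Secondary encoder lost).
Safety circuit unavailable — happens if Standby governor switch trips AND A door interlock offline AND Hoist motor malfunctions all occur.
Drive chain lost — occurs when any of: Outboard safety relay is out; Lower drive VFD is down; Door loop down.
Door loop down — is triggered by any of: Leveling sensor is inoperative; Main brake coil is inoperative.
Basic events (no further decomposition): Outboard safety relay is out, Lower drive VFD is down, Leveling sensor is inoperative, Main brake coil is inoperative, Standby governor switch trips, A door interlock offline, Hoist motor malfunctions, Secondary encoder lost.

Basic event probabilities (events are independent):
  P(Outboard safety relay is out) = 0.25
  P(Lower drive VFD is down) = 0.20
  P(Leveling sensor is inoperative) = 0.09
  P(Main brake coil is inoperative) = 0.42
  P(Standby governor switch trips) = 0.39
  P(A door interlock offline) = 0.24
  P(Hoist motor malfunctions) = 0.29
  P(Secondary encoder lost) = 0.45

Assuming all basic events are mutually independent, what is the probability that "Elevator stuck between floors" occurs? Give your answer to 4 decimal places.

0.6872

P(Door loop down) [OR] = 1 − (1−0.09) × (1−0.42) = 0.472200
P(Drive chain lost) [OR] = 1 − (1−0.25) × (1−0.20) × (1−0.472200) = 0.683320
P(Safety circuit unavailable) [AND] = 0.39 × 0.24 × 0.29 = 0.027144
P(Leveling path down) [AND] = 0.027144 × 0.45 = 0.012215
P(Elevator stuck between floors) [OR] = 1 − (1−0.683320) × (1−0.012215) = 0.687188
Rounded to 4 decimal places: P(Elevator stuck between floors) ≈ 0.6872.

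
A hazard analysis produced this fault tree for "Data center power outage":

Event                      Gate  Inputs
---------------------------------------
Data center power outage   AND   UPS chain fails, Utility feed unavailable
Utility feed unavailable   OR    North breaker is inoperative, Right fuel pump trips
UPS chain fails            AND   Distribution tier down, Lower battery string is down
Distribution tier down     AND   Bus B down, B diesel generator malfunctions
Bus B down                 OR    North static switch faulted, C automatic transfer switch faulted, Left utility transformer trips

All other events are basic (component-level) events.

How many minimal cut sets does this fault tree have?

Bus B down [OR]: union of children's cut sets → 3 cut set(s).
Distribution tier down [AND]: one cut set from each child combined → 3 × 1 = 3 cut set(s).
UPS chain fails [AND]: one cut set from each child combined → 3 × 1 = 3 cut set(s).
Utility feed unavailable [OR]: union of children's cut sets → 2 cut set(s).
Data center power outage [AND]: one cut set from each child combined → 3 × 2 = 6 cut set(s).
Minimal cut sets: {B diesel generator malfunctions, Lower battery string is down, North breaker is inoperative, North static switch faulted}; {B diesel generator malfunctions, Lower battery string is down, North static switch faulted, Right fuel pump trips}; {B diesel generator malfunctions, C automatic transfer switch faulted, Lower battery string is down, North breaker is inoperative}; {B diesel generator malfunctions, C automatic transfer switch faulted, Lower battery string is down, Right fuel pump trips}; {B diesel generator malfunctions, Left utility transformer trips, Lower battery string is down, North breaker is inoperative}; {B diesel generator malfunctions, Left utility transformer trips, Lower battery string is down, Right fuel pump trips}.

6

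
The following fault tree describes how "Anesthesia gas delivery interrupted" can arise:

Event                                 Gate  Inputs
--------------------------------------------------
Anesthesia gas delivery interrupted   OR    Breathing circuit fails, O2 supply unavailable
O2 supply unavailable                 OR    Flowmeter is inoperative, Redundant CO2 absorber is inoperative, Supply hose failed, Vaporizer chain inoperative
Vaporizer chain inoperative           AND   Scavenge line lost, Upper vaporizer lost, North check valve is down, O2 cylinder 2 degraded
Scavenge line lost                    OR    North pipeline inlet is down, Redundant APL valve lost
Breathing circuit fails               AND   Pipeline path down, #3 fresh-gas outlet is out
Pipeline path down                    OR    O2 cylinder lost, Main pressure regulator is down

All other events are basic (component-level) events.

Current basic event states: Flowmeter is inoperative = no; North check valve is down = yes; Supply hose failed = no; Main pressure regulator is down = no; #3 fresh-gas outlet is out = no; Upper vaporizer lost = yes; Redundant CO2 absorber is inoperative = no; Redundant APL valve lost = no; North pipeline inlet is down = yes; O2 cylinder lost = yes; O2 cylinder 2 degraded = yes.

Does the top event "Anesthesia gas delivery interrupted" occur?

Pipeline path down [OR]: O2 cylinder lost=occurs, Main pressure regulator is down=not → at least one input occurs → occurs.
Breathing circuit fails [AND]: Pipeline path down=occurs, #3 fresh-gas outlet is out=not → not all inputs occur → does not occur.
Scavenge line lost [OR]: North pipeline inlet is down=occurs, Redundant APL valve lost=not → at least one input occurs → occurs.
Vaporizer chain inoperative [AND]: Scavenge line lost=occurs, Upper vaporizer lost=occurs, North check valve is down=occurs, O2 cylinder 2 degraded=occurs → all inputs occur → occurs.
O2 supply unavailable [OR]: Flowmeter is inoperative=not, Redundant CO2 absorber is inoperative=not, Supply hose failed=not, Vaporizer chain inoperative=occurs → at least one input occurs → occurs.
Anesthesia gas delivery interrupted [OR]: Breathing circuit fails=not, O2 supply unavailable=occurs → at least one input occurs → occurs.

Yes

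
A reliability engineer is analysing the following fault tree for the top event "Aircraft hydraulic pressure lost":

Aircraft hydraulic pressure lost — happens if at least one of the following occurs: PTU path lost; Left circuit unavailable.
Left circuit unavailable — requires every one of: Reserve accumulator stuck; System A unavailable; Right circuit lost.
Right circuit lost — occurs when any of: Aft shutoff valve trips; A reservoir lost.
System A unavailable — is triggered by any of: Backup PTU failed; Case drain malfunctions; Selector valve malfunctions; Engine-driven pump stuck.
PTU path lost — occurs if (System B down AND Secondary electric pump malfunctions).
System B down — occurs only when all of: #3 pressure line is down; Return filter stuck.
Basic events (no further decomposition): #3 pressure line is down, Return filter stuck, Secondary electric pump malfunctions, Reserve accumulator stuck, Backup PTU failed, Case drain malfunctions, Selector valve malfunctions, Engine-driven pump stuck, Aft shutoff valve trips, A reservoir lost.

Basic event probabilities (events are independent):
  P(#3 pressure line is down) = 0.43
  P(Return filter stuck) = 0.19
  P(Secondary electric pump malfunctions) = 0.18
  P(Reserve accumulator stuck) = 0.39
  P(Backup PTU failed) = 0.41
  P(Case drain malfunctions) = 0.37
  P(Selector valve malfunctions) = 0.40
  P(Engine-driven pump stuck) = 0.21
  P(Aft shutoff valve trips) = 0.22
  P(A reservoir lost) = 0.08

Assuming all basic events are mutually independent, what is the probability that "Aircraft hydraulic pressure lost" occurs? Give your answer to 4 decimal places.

0.1041

P(System B down) [AND] = 0.43 × 0.19 = 0.081700
P(PTU path lost) [AND] = 0.081700 × 0.18 = 0.014706
P(System A unavailable) [OR] = 1 − (1−0.41) × (1−0.37) × (1−0.40) × (1−0.21) = 0.823814
P(Right circuit lost) [OR] = 1 − (1−0.22) × (1−0.08) = 0.282400
P(Left circuit unavailable) [AND] = 0.39 × 0.823814 × 0.282400 = 0.090732
P(Aircraft hydraulic pressure lost) [OR] = 1 − (1−0.014706) × (1−0.090732) = 0.104104
Rounded to 4 decimal places: P(Aircraft hydraulic pressure lost) ≈ 0.1041.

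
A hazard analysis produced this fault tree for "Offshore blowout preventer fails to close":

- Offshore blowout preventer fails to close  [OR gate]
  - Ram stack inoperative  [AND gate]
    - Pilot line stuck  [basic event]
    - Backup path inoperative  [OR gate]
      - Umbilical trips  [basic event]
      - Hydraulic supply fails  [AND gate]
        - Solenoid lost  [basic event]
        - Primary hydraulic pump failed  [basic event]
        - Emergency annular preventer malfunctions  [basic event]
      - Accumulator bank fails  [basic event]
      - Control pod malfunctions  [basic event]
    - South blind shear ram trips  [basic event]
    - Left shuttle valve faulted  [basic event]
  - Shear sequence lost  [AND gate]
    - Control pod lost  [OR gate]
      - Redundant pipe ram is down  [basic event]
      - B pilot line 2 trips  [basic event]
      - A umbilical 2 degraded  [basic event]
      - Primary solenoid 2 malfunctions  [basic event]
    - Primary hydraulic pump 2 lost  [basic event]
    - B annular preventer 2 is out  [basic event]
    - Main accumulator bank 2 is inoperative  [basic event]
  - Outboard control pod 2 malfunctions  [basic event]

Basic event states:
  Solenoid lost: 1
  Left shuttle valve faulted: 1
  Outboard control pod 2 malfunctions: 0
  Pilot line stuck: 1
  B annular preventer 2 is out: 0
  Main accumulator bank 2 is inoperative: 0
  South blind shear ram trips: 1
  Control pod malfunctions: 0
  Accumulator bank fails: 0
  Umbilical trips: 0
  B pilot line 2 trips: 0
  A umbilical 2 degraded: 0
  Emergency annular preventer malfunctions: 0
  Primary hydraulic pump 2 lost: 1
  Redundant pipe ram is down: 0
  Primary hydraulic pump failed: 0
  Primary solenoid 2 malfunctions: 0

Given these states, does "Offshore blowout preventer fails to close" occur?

No

Hydraulic supply fails [AND]: Solenoid lost=occurs, Primary hydraulic pump failed=not, Emergency annular preventer malfunctions=not → not all inputs occur → does not occur.
Backup path inoperative [OR]: Umbilical trips=not, Hydraulic supply fails=not, Accumulator bank fails=not, Control pod malfunctions=not → no input occurs → does not occur.
Ram stack inoperative [AND]: Pilot line stuck=occurs, Backup path inoperative=not, South blind shear ram trips=occurs, Left shuttle valve faulted=occurs → not all inputs occur → does not occur.
Control pod lost [OR]: Redundant pipe ram is down=not, B pilot line 2 trips=not, A umbilical 2 degraded=not, Primary solenoid 2 malfunctions=not → no input occurs → does not occur.
Shear sequence lost [AND]: Control pod lost=not, Primary hydraulic pump 2 lost=occurs, B annular preventer 2 is out=not, Main accumulator bank 2 is inoperative=not → not all inputs occur → does not occur.
Offshore blowout preventer fails to close [OR]: Ram stack inoperative=not, Shear sequence lost=not, Outboard control pod 2 malfunctions=not → no input occurs → does not occur.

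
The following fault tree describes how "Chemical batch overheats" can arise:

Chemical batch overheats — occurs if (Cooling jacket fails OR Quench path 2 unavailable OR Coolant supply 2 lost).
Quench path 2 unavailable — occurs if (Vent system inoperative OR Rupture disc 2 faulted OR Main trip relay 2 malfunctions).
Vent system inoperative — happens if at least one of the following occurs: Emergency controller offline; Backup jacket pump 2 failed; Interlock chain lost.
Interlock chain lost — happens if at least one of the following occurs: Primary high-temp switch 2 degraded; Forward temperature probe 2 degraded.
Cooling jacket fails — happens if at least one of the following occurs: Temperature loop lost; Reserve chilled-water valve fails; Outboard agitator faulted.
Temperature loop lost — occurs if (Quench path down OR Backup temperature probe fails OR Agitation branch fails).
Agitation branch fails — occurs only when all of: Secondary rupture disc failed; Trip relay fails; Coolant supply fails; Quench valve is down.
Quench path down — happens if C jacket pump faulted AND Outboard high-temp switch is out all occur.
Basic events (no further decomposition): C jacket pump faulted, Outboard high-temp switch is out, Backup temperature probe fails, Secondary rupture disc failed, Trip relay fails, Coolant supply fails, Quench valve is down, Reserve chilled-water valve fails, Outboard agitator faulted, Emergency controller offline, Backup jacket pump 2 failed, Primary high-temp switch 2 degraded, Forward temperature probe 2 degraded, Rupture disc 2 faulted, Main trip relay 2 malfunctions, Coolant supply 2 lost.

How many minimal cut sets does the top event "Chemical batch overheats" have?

Quench path down [AND]: one cut set from each child combined → 1 × 1 = 1 cut set(s).
Agitation branch fails [AND]: one cut set from each child combined → 1 × 1 × 1 × 1 = 1 cut set(s).
Temperature loop lost [OR]: union of children's cut sets → 3 cut set(s).
Cooling jacket fails [OR]: union of children's cut sets → 5 cut set(s).
Interlock chain lost [OR]: union of children's cut sets → 2 cut set(s).
Vent system inoperative [OR]: union of children's cut sets → 4 cut set(s).
Quench path 2 unavailable [OR]: union of children's cut sets → 6 cut set(s).
Chemical batch overheats [OR]: union of children's cut sets → 12 cut set(s).

12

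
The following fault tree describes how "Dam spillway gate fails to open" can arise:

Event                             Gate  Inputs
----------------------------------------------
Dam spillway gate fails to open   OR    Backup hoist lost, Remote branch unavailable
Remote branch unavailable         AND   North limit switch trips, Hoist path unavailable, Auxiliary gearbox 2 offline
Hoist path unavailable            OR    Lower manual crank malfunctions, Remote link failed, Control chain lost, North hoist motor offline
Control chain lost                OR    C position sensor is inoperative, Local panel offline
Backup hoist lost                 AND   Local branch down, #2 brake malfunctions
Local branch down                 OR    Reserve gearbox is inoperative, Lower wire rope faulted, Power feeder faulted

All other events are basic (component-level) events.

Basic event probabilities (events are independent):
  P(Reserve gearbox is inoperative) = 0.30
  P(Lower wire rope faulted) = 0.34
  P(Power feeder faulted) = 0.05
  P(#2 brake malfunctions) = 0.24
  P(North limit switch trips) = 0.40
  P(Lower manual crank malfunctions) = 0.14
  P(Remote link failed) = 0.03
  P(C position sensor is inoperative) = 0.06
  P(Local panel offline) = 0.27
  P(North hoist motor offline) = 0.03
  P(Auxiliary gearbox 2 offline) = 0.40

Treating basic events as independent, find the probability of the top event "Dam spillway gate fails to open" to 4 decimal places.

P(Local branch down) [OR] = 1 − (1−0.30) × (1−0.34) × (1−0.05) = 0.561100
P(Backup hoist lost) [AND] = 0.561100 × 0.24 = 0.134664
P(Control chain lost) [OR] = 1 − (1−0.06) × (1−0.27) = 0.313800
P(Hoist path unavailable) [OR] = 1 − (1−0.14) × (1−0.03) × (1−0.313800) × (1−0.03) = 0.444745
P(Remote branch unavailable) [AND] = 0.40 × 0.444745 × 0.40 = 0.071159
P(Dam spillway gate fails to open) [OR] = 1 − (1−0.134664) × (1−0.071159) = 0.196240
Rounded to 4 decimal places: P(Dam spillway gate fails to open) ≈ 0.1962.

0.1962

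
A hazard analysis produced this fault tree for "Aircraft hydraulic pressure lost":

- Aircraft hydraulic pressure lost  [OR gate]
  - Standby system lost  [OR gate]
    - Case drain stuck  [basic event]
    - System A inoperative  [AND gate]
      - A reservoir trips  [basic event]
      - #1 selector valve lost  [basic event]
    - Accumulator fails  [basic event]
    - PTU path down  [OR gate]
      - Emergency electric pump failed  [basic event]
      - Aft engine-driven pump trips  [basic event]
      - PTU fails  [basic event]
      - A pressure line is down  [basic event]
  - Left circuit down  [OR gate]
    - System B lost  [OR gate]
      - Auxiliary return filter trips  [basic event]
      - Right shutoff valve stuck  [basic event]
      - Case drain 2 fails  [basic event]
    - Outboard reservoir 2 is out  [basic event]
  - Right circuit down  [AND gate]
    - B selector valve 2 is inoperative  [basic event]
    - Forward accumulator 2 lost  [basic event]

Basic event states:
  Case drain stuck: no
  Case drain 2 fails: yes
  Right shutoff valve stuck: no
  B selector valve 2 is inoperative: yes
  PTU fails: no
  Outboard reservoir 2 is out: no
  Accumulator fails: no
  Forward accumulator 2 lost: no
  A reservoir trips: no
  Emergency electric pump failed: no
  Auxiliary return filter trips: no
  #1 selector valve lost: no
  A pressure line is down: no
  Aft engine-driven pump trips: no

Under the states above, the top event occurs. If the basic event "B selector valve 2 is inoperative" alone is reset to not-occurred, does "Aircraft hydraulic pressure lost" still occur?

Yes

Counterfactual: set "B selector valve 2 is inoperative" to not occurred.
System A inoperative [AND]: A reservoir trips=not, #1 selector valve lost=not → not all inputs occur → does not occur.
PTU path down [OR]: Emergency electric pump failed=not, Aft engine-driven pump trips=not, PTU fails=not, A pressure line is down=not → no input occurs → does not occur.
Standby system lost [OR]: Case drain stuck=not, System A inoperative=not, Accumulator fails=not, PTU path down=not → no input occurs → does not occur.
System B lost [OR]: Auxiliary return filter trips=not, Right shutoff valve stuck=not, Case drain 2 fails=occurs → at least one input occurs → occurs.
Left circuit down [OR]: System B lost=occurs, Outboard reservoir 2 is out=not → at least one input occurs → occurs.
Right circuit down [AND]: B selector valve 2 is inoperative=not, Forward accumulator 2 lost=not → not all inputs occur → does not occur.
Aircraft hydraulic pressure lost [OR]: Standby system lost=not, Left circuit down=occurs, Right circuit down=not → at least one input occurs → occurs.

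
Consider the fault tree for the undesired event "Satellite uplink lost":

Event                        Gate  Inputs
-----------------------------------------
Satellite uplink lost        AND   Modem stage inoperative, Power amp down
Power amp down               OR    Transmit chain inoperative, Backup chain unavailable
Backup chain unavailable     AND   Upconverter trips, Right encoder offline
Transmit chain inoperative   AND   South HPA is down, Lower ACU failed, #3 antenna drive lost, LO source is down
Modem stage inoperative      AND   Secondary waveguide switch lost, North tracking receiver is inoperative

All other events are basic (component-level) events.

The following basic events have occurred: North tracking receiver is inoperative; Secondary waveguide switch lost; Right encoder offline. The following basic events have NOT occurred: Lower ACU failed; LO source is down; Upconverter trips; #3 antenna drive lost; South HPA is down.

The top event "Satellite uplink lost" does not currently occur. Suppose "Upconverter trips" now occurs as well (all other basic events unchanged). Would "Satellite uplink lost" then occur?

Yes

Counterfactual: set "Upconverter trips" to occurred.
Modem stage inoperative [AND]: Secondary waveguide switch lost=occurs, North tracking receiver is inoperative=occurs → all inputs occur → occurs.
Transmit chain inoperative [AND]: South HPA is down=not, Lower ACU failed=not, #3 antenna drive lost=not, LO source is down=not → not all inputs occur → does not occur.
Backup chain unavailable [AND]: Upconverter trips=occurs, Right encoder offline=occurs → all inputs occur → occurs.
Power amp down [OR]: Transmit chain inoperative=not, Backup chain unavailable=occurs → at least one input occurs → occurs.
Satellite uplink lost [AND]: Modem stage inoperative=occurs, Power amp down=occurs → all inputs occur → occurs.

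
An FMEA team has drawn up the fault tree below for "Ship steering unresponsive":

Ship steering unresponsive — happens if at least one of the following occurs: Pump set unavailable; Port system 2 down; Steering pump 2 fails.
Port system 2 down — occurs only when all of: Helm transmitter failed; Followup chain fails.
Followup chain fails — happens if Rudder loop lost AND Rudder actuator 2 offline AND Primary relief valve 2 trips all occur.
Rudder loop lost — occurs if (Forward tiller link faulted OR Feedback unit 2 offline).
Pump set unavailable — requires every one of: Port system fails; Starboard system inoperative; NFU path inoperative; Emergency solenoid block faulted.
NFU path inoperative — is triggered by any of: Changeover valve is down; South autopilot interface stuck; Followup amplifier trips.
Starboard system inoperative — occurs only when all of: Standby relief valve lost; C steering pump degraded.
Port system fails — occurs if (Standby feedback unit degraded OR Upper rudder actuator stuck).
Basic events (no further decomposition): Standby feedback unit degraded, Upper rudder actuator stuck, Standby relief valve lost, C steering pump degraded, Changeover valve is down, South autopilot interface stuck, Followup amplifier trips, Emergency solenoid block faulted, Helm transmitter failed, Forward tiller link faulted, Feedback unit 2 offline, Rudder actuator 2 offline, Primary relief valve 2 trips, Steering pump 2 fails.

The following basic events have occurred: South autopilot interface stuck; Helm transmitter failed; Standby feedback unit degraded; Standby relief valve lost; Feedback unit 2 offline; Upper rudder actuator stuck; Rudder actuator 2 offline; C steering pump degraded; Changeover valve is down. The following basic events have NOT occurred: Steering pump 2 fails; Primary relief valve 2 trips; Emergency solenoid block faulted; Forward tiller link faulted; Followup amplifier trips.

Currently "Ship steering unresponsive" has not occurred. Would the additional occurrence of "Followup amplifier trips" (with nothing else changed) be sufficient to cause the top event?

No

Counterfactual: set "Followup amplifier trips" to occurred.
Port system fails [OR]: Standby feedback unit degraded=occurs, Upper rudder actuator stuck=occurs → at least one input occurs → occurs.
Starboard system inoperative [AND]: Standby relief valve lost=occurs, C steering pump degraded=occurs → all inputs occur → occurs.
NFU path inoperative [OR]: Changeover valve is down=occurs, South autopilot interface stuck=occurs, Followup amplifier trips=occurs → at least one input occurs → occurs.
Pump set unavailable [AND]: Port system fails=occurs, Starboard system inoperative=occurs, NFU path inoperative=occurs, Emergency solenoid block faulted=not → not all inputs occur → does not occur.
Rudder loop lost [OR]: Forward tiller link faulted=not, Feedback unit 2 offline=occurs → at least one input occurs → occurs.
Followup chain fails [AND]: Rudder loop lost=occurs, Rudder actuator 2 offline=occurs, Primary relief valve 2 trips=not → not all inputs occur → does not occur.
Port system 2 down [AND]: Helm transmitter failed=occurs, Followup chain fails=not → not all inputs occur → does not occur.
Ship steering unresponsive [OR]: Pump set unavailable=not, Port system 2 down=not, Steering pump 2 fails=not → no input occurs → does not occur.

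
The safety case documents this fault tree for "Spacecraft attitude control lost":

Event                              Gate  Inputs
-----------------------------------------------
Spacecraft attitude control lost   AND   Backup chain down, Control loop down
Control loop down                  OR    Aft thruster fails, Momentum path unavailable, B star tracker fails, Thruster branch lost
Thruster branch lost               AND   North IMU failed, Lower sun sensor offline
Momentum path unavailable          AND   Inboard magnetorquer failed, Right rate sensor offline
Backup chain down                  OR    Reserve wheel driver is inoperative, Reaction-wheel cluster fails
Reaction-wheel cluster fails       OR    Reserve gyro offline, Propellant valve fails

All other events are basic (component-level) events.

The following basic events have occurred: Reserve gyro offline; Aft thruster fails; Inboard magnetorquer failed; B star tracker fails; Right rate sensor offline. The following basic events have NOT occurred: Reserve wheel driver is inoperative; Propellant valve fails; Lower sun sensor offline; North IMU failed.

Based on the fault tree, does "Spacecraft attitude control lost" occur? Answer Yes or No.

Yes

Reaction-wheel cluster fails [OR]: Reserve gyro offline=occurs, Propellant valve fails=not → at least one input occurs → occurs.
Backup chain down [OR]: Reserve wheel driver is inoperative=not, Reaction-wheel cluster fails=occurs → at least one input occurs → occurs.
Momentum path unavailable [AND]: Inboard magnetorquer failed=occurs, Right rate sensor offline=occurs → all inputs occur → occurs.
Thruster branch lost [AND]: North IMU failed=not, Lower sun sensor offline=not → not all inputs occur → does not occur.
Control loop down [OR]: Aft thruster fails=occurs, Momentum path unavailable=occurs, B star tracker fails=occurs, Thruster branch lost=not → at least one input occurs → occurs.
Spacecraft attitude control lost [AND]: Backup chain down=occurs, Control loop down=occurs → all inputs occur → occurs.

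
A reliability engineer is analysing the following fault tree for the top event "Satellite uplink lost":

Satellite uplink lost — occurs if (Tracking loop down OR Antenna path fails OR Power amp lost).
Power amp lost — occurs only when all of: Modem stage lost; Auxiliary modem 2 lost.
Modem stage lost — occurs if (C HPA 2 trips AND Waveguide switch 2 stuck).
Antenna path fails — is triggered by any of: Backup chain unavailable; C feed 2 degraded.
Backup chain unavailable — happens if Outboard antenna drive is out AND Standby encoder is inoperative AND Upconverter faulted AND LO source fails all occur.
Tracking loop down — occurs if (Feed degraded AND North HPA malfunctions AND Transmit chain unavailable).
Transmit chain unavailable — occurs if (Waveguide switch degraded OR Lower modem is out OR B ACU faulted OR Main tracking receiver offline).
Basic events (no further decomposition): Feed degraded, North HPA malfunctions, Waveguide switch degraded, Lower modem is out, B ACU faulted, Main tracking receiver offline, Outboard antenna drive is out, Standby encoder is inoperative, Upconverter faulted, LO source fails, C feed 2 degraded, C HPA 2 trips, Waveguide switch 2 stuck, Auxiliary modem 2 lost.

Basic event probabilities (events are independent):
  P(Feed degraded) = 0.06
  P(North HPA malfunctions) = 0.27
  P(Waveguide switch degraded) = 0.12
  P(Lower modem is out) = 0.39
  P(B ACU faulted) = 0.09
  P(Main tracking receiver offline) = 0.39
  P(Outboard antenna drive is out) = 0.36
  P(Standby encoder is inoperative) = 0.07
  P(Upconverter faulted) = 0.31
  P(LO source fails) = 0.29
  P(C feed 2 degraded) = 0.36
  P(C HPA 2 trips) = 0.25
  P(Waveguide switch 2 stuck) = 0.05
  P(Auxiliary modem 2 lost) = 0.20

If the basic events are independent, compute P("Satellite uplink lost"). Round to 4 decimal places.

P(Transmit chain unavailable) [OR] = 1 − (1−0.12) × (1−0.39) × (1−0.09) × (1−0.39) = 0.702022
P(Tracking loop down) [AND] = 0.06 × 0.27 × 0.702022 = 0.011373
P(Backup chain unavailable) [AND] = 0.36 × 0.07 × 0.31 × 0.29 = 0.002265
P(Antenna path fails) [OR] = 1 − (1−0.002265) × (1−0.36) = 0.361450
P(Modem stage lost) [AND] = 0.25 × 0.05 = 0.012500
P(Power amp lost) [AND] = 0.012500 × 0.20 = 0.002500
P(Satellite uplink lost) [OR] = 1 − (1−0.011373) × (1−0.361450) × (1−0.002500) = 0.370290
Rounded to 4 decimal places: P(Satellite uplink lost) ≈ 0.3703.

0.3703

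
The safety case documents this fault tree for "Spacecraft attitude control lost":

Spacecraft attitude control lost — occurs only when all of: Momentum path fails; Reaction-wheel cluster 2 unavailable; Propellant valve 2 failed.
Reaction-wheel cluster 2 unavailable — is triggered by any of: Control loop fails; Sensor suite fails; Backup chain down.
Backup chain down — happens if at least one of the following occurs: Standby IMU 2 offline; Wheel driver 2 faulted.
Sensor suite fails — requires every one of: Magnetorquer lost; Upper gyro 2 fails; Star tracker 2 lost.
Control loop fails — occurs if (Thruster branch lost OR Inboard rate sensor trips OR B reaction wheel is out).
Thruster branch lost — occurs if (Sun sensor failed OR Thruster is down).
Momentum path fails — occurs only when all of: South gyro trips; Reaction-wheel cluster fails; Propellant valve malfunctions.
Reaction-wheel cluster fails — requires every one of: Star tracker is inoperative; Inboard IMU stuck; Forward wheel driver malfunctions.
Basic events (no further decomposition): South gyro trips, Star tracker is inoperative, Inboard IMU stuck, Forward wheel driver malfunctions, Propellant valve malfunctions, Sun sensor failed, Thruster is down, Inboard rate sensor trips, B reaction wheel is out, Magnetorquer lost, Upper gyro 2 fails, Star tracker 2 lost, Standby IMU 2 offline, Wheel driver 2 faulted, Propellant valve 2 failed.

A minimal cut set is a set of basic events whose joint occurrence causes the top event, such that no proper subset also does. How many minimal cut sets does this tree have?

Reaction-wheel cluster fails [AND]: one cut set from each child combined → 1 × 1 × 1 = 1 cut set(s).
Momentum path fails [AND]: one cut set from each child combined → 1 × 1 × 1 = 1 cut set(s).
Thruster branch lost [OR]: union of children's cut sets → 2 cut set(s).
Control loop fails [OR]: union of children's cut sets → 4 cut set(s).
Sensor suite fails [AND]: one cut set from each child combined → 1 × 1 × 1 = 1 cut set(s).
Backup chain down [OR]: union of children's cut sets → 2 cut set(s).
Reaction-wheel cluster 2 unavailable [OR]: union of children's cut sets → 7 cut set(s).
Spacecraft attitude control lost [AND]: one cut set from each child combined → 1 × 7 × 1 = 7 cut set(s).
Minimal cut sets: {Forward wheel driver malfunctions, Inboard IMU stuck, Propellant valve 2 failed, Propellant valve malfunctions, South gyro trips, Star tracker is inoperative, Sun sensor failed}; {Forward wheel driver malfunctions, Inboard IMU stuck, Propellant valve 2 failed, Propellant valve malfunctions, South gyro trips, Star tracker is inoperative, Thruster is down}; {Forward wheel driver malfunctions, Inboard IMU stuck, Inboard rate sensor trips, Propellant valve 2 failed, Propellant valve malfunctions, South gyro trips, Star tracker is inoperative}; {B reaction wheel is out, Forward wheel driver malfunctions, Inboard IMU stuck, Propellant valve 2 failed, Propellant valve malfunctions, South gyro trips, Star tracker is inoperative}; {Forward wheel driver malfunctions, Inboard IMU stuck, Magnetorquer lost, Propellant valve 2 failed, Propellant valve malfunctions, South gyro trips, Star tracker 2 lost, Star tracker is inoperative, Upper gyro 2 fails}; {Forward wheel driver malfunctions, Inboard IMU stuck, Propellant valve 2 failed, Propellant valve malfunctions, South gyro trips, Standby IMU 2 offline, Star tracker is inoperative}; {Forward wheel driver malfunctions, Inboard IMU stuck, Propellant valve 2 failed, Propellant valve malfunctions, South gyro trips, Star tracker is inoperative, Wheel driver 2 faulted}.

7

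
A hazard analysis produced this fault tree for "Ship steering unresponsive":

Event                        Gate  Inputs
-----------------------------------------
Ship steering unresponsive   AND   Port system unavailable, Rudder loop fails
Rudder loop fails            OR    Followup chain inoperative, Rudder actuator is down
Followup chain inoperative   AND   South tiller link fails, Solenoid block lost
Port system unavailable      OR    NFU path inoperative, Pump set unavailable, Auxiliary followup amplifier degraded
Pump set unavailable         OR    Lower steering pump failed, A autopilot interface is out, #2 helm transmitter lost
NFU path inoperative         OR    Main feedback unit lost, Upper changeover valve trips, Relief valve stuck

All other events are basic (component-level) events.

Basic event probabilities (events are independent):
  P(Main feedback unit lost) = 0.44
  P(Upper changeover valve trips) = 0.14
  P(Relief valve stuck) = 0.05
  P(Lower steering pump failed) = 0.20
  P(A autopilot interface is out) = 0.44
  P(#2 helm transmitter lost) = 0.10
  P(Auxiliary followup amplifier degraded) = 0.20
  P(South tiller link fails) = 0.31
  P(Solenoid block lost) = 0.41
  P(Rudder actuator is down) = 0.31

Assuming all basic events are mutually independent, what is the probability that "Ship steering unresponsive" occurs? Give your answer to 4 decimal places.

P(NFU path inoperative) [OR] = 1 − (1−0.44) × (1−0.14) × (1−0.05) = 0.542480
P(Pump set unavailable) [OR] = 1 − (1−0.20) × (1−0.44) × (1−0.10) = 0.596800
P(Port system unavailable) [OR] = 1 − (1−0.542480) × (1−0.596800) × (1−0.20) = 0.852422
P(Followup chain inoperative) [AND] = 0.31 × 0.41 = 0.127100
P(Rudder loop fails) [OR] = 1 − (1−0.127100) × (1−0.31) = 0.397699
P(Ship steering unresponsive) [AND] = 0.852422 × 0.397699 = 0.339007
Rounded to 4 decimal places: P(Ship steering unresponsive) ≈ 0.3390.

0.3390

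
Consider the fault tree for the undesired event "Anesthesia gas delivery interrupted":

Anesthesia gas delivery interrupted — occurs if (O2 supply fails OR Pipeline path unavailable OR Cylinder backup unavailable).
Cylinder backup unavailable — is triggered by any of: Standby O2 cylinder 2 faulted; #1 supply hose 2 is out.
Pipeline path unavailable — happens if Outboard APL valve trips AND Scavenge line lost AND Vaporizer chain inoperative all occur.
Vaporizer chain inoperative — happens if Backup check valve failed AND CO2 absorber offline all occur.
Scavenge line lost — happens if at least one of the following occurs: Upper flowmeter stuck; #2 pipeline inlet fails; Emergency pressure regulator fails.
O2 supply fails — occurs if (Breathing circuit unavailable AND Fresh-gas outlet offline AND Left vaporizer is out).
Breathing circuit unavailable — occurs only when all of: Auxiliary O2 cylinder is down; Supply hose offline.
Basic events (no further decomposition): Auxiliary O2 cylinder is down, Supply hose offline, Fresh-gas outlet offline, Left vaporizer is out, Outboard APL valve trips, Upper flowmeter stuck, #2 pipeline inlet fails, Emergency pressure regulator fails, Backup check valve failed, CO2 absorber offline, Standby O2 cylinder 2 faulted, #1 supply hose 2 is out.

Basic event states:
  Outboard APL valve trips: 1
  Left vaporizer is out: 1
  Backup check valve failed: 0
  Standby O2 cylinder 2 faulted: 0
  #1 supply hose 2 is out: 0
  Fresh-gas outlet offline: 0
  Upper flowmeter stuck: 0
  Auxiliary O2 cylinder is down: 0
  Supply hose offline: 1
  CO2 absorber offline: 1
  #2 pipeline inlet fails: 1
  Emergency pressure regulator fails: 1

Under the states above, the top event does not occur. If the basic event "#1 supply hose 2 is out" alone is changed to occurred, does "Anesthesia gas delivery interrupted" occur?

Yes

Counterfactual: set "#1 supply hose 2 is out" to occurred.
Breathing circuit unavailable [AND]: Auxiliary O2 cylinder is down=not, Supply hose offline=occurs → not all inputs occur → does not occur.
O2 supply fails [AND]: Breathing circuit unavailable=not, Fresh-gas outlet offline=not, Left vaporizer is out=occurs → not all inputs occur → does not occur.
Scavenge line lost [OR]: Upper flowmeter stuck=not, #2 pipeline inlet fails=occurs, Emergency pressure regulator fails=occurs → at least one input occurs → occurs.
Vaporizer chain inoperative [AND]: Backup check valve failed=not, CO2 absorber offline=occurs → not all inputs occur → does not occur.
Pipeline path unavailable [AND]: Outboard APL valve trips=occurs, Scavenge line lost=occurs, Vaporizer chain inoperative=not → not all inputs occur → does not occur.
Cylinder backup unavailable [OR]: Standby O2 cylinder 2 faulted=not, #1 supply hose 2 is out=occurs → at least one input occurs → occurs.
Anesthesia gas delivery interrupted [OR]: O2 supply fails=not, Pipeline path unavailable=not, Cylinder backup unavailable=occurs → at least one input occurs → occurs.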